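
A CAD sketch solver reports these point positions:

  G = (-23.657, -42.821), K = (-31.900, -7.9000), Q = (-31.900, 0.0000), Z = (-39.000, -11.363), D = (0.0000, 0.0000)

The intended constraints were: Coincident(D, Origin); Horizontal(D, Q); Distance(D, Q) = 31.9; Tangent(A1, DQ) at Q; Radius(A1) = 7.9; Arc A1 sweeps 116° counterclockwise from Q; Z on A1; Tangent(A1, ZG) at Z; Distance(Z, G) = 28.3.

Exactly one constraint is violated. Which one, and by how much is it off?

Distance(Z, G) = 28.3 — off by 6.70.

D = (0.00, 0.00) ✓; D.y = 0.00, Q.y = 0.00 ✓; |DQ| = 31.90 ✓; ∠(KQ, QD) = 90.00° ✓; |KQ| = 7.900 ✓; bearing(K→Z) − bearing(K→Q) = 116.0° ✓; |KZ| = 7.900 ✓; ∠(KZ, ZG) = 90.00° ✓; |ZG| = 35.00 ✗.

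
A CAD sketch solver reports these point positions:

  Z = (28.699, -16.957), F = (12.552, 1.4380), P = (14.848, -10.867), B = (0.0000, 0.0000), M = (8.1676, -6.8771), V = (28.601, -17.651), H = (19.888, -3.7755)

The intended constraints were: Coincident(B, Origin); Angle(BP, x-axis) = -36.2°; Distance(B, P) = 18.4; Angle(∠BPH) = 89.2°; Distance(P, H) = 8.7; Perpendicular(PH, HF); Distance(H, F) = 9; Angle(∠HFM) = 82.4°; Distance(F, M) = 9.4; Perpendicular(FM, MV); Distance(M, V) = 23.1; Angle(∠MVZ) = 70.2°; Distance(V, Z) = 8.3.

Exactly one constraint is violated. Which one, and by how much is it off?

Distance(V, Z) = 8.3 — off by 7.60.

B = (0.00, 0.00) ✓; BP at -36.20° ✓; |BP| = 18.40 ✓; ∠BPH = 89.20° ✓; |PH| = 8.700 ✓; ∠(PH, HF) = 90.00° ✓; |HF| = 9.000 ✓; ∠HFM = 82.40° ✓; |FM| = 9.400 ✓; ∠(FM, MV) = 90.00° ✓; |MV| = 23.10 ✓; ∠MVZ = 70.24° ✓; |VZ| = 0.7009 ✗.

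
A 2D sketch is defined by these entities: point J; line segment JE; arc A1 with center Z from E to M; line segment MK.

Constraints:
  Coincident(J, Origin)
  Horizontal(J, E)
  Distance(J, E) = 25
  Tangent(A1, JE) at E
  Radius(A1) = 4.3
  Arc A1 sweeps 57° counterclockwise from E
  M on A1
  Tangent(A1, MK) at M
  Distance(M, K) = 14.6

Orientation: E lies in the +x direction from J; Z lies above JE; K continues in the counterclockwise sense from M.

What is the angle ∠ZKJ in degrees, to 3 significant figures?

19.4°

J is at the origin; J and E share the same y with |JE| = 25.0 and E on the +x side, so E = (25.0, 0.00). The tangent condition forces ZE to be normal to JE, so Z = E + (0, 4.3) = (25.0, 4.30). On A1, E sits at bearing -90° from Z; a 57° counterclockwise sweep puts M at bearing -33°, so M = Z + 4.3·(cos -33°, sin -33°) = (28.6, 1.96). The tangent condition forces ZM to be normal to MK, so MK runs along (−sin -33°, cos -33°); with |MK| = 14.6, K = (36.6, 14.2). Then cos ∠ZKJ = KZ·KJ / (|KZ||KJ|), giving 19.4°.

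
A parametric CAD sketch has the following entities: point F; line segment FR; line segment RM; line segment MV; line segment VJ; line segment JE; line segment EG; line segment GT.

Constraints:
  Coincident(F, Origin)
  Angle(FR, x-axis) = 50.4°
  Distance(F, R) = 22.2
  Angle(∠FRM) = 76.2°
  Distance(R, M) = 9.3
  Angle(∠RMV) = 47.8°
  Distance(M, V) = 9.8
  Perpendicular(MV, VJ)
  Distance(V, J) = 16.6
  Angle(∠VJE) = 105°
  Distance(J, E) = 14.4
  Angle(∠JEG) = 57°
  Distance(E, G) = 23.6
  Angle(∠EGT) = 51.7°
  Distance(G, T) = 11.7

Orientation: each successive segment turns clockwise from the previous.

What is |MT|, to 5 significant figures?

12.313

F is at the origin; FR runs at 50.4° with length 22.2, so R = (14.151, 17.105). ∠FRM = 76.2° gives RM at -53.400° from the x-axis; with |RM| = 9.3, M = (19.696, 9.6392). ∠RMV = 47.8° gives MV at 174.40° from the x-axis; with |MV| = 9.8, V = (9.9425, 10.596). MV is perpendicular to VJ, so VJ runs at 84.400°; with |VJ| = 16.6, J = (11.562, 27.116). ∠VJE = 105.0° gives JE at 9.4000° from the x-axis; with |JE| = 14.4, E = (25.769, 29.468). ∠JEG = 57.0° gives EG at -113.60° from the x-axis; with |EG| = 23.6, G = (16.321, 7.8420). ∠EGT = 51.7° gives GT at 118.10° from the x-axis; with |GT| = 11.7, T = (10.810, 18.163). Then |MT| = |T − M| = 12.313.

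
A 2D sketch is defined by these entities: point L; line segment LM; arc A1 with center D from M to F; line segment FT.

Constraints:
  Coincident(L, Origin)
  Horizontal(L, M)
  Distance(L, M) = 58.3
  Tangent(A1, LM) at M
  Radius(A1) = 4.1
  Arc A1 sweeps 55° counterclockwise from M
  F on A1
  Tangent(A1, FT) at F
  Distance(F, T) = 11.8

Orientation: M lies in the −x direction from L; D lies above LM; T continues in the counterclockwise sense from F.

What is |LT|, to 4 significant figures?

49.51

L is at the origin; LM is horizontal with |LM| = 58.3 and M on the −x side, so M = (-58.30, 0.000). The tangent condition forces DM to be normal to LM, so D = M + (0, 4.1) = (-58.30, 4.100). On A1, M sits at bearing -90° from D; a 55° counterclockwise sweep puts F at bearing -35°, so F = D + 4.1·(cos -35°, sin -35°) = (-54.94, 1.748). Tangency of A1 to FT means the radius DF is perpendicular to FT, so FT runs along (−sin -35°, cos -35°); with |FT| = 11.8, T = (-48.17, 11.41). Then |LT| = |T − L| = 49.51.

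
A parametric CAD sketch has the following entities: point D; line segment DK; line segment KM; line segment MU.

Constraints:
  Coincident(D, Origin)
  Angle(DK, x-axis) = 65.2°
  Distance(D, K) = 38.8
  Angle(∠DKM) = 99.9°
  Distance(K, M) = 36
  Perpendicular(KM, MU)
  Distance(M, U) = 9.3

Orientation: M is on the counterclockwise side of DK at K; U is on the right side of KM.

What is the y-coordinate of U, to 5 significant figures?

63.362

∠DKM = 99.9°, so KM runs at 65.2° + (180° − 99.9°) = 145.30° from the x-axis; with |KM| = 36.0, M = K + 36.0·(cos 145.30°, sin 145.30°) = (-13.322, 55.716). KM is perpendicular to MU; with |MU| = 9.3 on the right of KM, U = M + 9.3·(0.56928, 0.82214) = (-8.0281, 63.362). So U.y = 63.362.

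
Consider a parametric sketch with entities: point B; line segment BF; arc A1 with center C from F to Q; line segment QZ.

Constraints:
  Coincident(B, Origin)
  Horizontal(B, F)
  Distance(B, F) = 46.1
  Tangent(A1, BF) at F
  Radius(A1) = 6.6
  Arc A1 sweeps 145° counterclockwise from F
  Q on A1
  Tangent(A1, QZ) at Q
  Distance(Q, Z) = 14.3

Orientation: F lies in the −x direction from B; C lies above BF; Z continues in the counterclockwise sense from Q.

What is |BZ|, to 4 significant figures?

57.68

B is at the origin; BF is horizontal with |BF| = 46.1 and F on the −x side, so F = (-46.10, 0.000). A1 meets BF tangentially, so CF is at right angles to BF, so C = F + (0, 6.6) = (-46.10, 6.600). On A1, F sits at bearing -90° from C; a 145° counterclockwise sweep puts Q at bearing 55°, so Q = C + 6.6·(cos 55°, sin 55°) = (-42.31, 12.01). Tangency of A1 to QZ means the radius CQ is perpendicular to QZ, so QZ runs along (−sin 55°, cos 55°); with |QZ| = 14.3, Z = (-54.03, 20.21). Then |BZ| = |Z − B| = 57.68.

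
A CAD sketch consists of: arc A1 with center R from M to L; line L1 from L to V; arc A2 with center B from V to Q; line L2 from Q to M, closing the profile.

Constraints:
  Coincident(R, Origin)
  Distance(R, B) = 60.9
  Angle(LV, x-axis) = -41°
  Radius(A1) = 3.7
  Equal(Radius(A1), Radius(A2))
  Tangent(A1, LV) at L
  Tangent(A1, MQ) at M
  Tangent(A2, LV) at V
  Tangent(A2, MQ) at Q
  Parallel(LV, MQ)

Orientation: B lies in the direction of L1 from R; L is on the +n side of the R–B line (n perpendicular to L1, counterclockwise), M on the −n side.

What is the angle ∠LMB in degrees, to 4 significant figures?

86.52°

R is at the origin and B lies 60.9 along u from R, so B = 60.9·u = (45.96, -39.95). Tangency of A1 to both parallel lines with radius 3.7 puts L and M at R ± 3.7·n: L = (2.427, 2.792), M = (-2.427, -2.792). Then cos ∠LMB = ML·MB / (|ML||MB|), giving 86.52°.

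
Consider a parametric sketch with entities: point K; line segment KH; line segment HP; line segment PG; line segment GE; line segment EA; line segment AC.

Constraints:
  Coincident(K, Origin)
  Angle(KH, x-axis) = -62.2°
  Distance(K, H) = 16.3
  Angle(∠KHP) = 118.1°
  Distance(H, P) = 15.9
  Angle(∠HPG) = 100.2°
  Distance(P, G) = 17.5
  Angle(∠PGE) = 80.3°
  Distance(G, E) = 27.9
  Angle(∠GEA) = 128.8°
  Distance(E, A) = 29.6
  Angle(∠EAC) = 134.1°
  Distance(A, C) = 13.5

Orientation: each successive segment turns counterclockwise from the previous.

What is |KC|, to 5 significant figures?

37.991

K is at the origin; KH runs at -62.2° with length 16.3, so H = (7.6021, -14.419). ∠KHP = 118.1° gives HP at -0.30000° from the x-axis; with |HP| = 15.9, P = (23.502, -14.502). ∠HPG = 100.2° gives PG at 79.500° from the x-axis; with |PG| = 17.5, G = (26.691, 2.7050). ∠PGE = 80.3° gives GE at 179.20° from the x-axis; with |GE| = 27.9, E = (-1.2063, 3.0946). ∠GEA = 128.8° gives EA at -129.60° from the x-axis; with |EA| = 29.6, A = (-20.074, -19.713). ∠EAC = 134.1° gives AC at -83.700° from the x-axis; with |AC| = 13.5, C = (-18.593, -33.131). Then |KC| = |C − K| = 37.991.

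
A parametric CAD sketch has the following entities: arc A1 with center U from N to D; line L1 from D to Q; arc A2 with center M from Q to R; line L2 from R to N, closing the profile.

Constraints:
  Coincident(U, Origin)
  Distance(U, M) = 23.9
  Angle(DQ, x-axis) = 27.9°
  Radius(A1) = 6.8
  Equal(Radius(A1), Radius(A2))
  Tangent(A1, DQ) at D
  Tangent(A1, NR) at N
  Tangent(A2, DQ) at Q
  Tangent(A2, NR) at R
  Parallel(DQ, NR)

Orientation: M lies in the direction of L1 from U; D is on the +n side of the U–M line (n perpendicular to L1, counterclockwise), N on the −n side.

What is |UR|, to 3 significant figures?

24.8

Tangency of A1 to both parallel lines with radius 6.8 puts D and N at U ± 6.8·n: D = (-3.18, 6.01), N = (3.18, -6.01). Equal radii place Q and R the same way about M: Q = M + 6.8·n = (17.9, 17.2), R = M − 6.8·n = (24.3, 5.17). Then |UR| = |R − U| = 24.8.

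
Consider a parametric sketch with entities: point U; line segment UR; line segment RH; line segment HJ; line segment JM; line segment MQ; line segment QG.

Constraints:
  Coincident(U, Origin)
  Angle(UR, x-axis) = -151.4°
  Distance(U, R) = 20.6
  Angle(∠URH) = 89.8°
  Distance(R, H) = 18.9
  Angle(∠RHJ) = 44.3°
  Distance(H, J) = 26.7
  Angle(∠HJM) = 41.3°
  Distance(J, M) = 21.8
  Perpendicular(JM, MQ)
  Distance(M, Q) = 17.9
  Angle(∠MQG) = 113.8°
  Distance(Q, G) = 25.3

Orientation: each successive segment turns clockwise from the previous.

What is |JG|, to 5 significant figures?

28.142

U is at the origin; UR runs at -151.4° with length 20.6, so R = (-18.086, -9.8611). ∠URH = 89.8° gives RH at 118.40° from the x-axis; with |RH| = 18.9, H = (-27.076, 6.7643). ∠RHJ = 44.3° gives HJ at -17.300° from the x-axis; with |HJ| = 26.7, J = (-1.5836, -1.1756). ∠HJM = 41.3° gives JM at -156.00° from the x-axis; with |JM| = 21.8, M = (-21.499, -10.042). JM ⟂ MQ, so MQ runs at 114.00°; with |MQ| = 17.9, Q = (-28.780, 6.3100). ∠MQG = 113.8° gives QG at 47.800° from the x-axis; with |QG| = 25.3, G = (-11.785, 25.052). Then |JG| = |G − J| = 28.142.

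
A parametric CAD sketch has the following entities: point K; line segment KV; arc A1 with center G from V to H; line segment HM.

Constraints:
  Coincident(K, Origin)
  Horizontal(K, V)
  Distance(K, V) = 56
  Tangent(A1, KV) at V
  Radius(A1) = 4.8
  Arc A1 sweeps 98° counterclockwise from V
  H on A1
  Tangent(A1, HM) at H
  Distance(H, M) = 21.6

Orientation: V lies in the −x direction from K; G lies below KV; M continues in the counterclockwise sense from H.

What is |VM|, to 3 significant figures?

26.9

K is at the origin; KV is horizontal with |KV| = 56.0 and V on the −x side, so V = (-56.0, 0.00). Tangency of A1 to KV means the radius GV is perpendicular to KV, so G = V + (0, -4.8) = (-56.0, -4.80). On A1, V sits at bearing 90° from G; a 98° counterclockwise sweep puts H at bearing 188°, so H = G + 4.8·(cos 188°, sin 188°) = (-60.8, -5.47). A1 meets HM tangentially, so GH is at right angles to HM, so HM runs along (−sin 188°, cos 188°); with |HM| = 21.6, M = (-57.7, -26.9). Then |VM| = |M − V| = 26.9.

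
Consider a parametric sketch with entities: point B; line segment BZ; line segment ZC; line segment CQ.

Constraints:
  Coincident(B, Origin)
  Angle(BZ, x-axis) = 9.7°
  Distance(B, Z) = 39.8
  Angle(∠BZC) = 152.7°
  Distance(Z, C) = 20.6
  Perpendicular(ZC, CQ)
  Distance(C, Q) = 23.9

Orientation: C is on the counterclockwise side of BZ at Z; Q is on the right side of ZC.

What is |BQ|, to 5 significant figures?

70.066

B is at the origin; BZ runs at 9.7° with length 39.8, so Z = 39.8·(cos 9.7°, sin 9.7°) = (39.231, 6.7059). ∠BZC = 152.7°, so ZC runs at 9.7° + (180° − 152.7°) = 37.000° from the x-axis; with |ZC| = 20.6, C = Z + 20.6·(cos 37.000°, sin 37.000°) = (55.683, 19.103). ZC ⟂ CQ; with |CQ| = 23.9 on the right of ZC, Q = C + 23.9·(0.60182, -0.79864) = (70.066, 0.015878). Then |BQ| = |Q − B| = 70.066.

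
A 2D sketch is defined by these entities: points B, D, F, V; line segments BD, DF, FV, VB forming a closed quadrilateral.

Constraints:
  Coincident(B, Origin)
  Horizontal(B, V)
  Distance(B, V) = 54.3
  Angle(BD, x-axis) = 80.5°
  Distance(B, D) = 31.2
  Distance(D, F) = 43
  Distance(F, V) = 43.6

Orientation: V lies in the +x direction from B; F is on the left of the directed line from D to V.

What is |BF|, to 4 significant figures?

63.19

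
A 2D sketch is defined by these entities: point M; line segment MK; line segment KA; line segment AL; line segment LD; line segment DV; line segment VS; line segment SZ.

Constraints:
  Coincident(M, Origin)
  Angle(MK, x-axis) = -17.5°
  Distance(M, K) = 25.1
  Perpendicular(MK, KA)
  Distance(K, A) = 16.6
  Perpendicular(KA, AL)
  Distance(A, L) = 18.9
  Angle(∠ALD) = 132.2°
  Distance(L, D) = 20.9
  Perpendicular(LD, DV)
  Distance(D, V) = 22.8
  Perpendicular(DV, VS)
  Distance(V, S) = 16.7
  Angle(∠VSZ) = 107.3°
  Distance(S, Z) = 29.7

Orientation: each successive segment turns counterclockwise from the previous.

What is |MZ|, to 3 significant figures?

24.3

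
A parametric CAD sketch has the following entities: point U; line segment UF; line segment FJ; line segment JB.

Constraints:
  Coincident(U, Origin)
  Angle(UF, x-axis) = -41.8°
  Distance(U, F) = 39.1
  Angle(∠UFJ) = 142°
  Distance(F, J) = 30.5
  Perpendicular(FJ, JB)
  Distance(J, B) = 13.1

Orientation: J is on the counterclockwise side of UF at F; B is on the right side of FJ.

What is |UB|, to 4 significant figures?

71.70

U is at the origin; UF runs at -41.8° with length 39.1, so F = 39.1·(cos -41.8°, sin -41.8°) = (29.15, -26.06). ∠UFJ = 142.0°, so FJ runs at -41.8° + (180° − 142.0°) = -3.800° from the x-axis; with |FJ| = 30.5, J = F + 30.5·(cos -3.800°, sin -3.800°) = (59.58, -28.08). The perpendicularity gives JB at right angles to FJ; with |JB| = 13.1 on the right of FJ, B = J + 13.1·(-0.06627, -0.9978) = (58.71, -41.15). Then |UB| = |B − U| = 71.70.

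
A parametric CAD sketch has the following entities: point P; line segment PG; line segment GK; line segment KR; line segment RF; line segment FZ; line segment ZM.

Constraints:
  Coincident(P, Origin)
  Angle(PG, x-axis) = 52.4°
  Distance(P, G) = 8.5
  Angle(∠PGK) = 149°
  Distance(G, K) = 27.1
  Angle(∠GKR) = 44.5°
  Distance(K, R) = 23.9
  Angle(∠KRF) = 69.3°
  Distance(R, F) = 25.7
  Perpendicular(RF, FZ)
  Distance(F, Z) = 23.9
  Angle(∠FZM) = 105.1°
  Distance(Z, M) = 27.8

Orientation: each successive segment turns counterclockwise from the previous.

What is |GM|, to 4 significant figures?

39.36

P is at the origin; PG runs at 52.4° with length 8.5, so G = (5.186, 6.734). ∠PGK = 149.0° gives GK at 83.40° from the x-axis; with |GK| = 27.1, K = (8.301, 33.65). ∠GKR = 44.5° gives KR at -141.1° from the x-axis; with |KR| = 23.9, R = (-10.30, 18.65). ∠KRF = 69.3° gives RF at -30.40° from the x-axis; with |RF| = 25.7, F = (11.87, 5.641). The perpendicularity gives FZ at right angles to RF, so FZ runs at 59.60°; with |FZ| = 23.9, Z = (23.96, 26.26). ∠FZM = 105.1° gives ZM at 134.5° from the x-axis; with |ZM| = 27.8, M = (4.477, 46.08). Then |GM| = |M − G| = 39.36.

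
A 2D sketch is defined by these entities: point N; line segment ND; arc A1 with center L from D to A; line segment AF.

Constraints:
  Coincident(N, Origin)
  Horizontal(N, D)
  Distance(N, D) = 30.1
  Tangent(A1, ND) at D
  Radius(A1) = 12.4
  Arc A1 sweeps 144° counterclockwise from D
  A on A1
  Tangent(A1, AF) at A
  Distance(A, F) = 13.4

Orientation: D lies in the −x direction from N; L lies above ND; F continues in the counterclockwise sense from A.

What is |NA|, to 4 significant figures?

31.99

N is at the origin; N and D share the same y with |ND| = 30.1 and D on the −x side, so D = (-30.10, 0.000). The tangent condition forces LD to be normal to ND, so L = D + (0, 12.4) = (-30.10, 12.40). On A1, D sits at bearing -90° from L; a 144° counterclockwise sweep puts A at bearing 54°, so A = L + 12.4·(cos 54°, sin 54°) = (-22.81, 22.43). Then |NA| = |A − N| = 31.99.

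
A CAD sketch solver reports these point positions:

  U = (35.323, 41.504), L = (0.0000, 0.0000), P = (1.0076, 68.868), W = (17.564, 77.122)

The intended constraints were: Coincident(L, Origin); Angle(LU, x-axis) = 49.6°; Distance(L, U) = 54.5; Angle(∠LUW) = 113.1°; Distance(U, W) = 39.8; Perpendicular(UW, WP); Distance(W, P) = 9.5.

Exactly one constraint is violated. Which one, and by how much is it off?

Distance(W, P) = 9.5 — off by 9.00.

L = (0.00, 0.00) ✓; LU at 49.60° ✓; |LU| = 54.50 ✓; ∠LUW = 113.1° ✓; |UW| = 39.80 ✓; ∠(UW, WP) = 90.00° ✓; |WP| = 18.50 ✗.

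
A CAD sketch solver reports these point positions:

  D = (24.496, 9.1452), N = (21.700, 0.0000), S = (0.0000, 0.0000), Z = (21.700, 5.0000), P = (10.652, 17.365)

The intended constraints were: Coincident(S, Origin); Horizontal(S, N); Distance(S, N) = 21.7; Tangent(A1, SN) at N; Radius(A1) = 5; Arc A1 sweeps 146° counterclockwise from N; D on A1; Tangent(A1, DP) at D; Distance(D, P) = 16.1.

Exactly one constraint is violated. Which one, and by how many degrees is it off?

Tangent(A1, DP) at D — off by 3.30°.

S = (0.00, 0.00) ✓; S.y = 0.00, N.y = 0.00 ✓; |SN| = 21.70 ✓; ∠(ZN, NS) = 90.00° ✓; |ZN| = 5.000 ✓; bearing(Z→D) − bearing(Z→N) = 146.0° ✓; |ZD| = 5.000 ✓; ∠(ZD, DP) = 86.70° ✗; |DP| = 16.10 ✓.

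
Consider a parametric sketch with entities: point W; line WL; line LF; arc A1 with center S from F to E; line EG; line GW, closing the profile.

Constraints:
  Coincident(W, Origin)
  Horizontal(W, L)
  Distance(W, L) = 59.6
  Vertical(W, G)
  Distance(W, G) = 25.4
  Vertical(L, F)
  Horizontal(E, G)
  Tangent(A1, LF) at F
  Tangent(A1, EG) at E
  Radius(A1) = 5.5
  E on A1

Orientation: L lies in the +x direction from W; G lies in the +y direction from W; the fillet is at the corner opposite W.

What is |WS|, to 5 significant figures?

57.644

W is at the origin; WL is horizontal with |WL| = 59.6 and L on the +x side, so L = (59.600, 0.0000). WG is vertical with |WG| = 25.4 and G on the +y side, so G = (0.0000, 25.400). The virtual corner opposite W is at (59.600, 25.400). Since A1 is tangent to LF there, SF ⟂ LF and tangency of A1 to EG means the radius SE is perpendicular to EG, with radius 5.5, so the center S sits 5.5 in from both sides at S = (54.100, 19.900). Then |WS| = |S − W| = 57.644.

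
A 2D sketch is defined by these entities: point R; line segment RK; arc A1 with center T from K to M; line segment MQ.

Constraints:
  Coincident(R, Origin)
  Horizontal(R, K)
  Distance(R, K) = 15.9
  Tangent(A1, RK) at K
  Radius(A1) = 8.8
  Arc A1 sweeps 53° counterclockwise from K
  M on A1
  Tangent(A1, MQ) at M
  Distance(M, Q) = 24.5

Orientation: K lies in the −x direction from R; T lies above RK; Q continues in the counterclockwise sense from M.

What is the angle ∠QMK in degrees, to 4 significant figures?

153.5°

On A1, K sits at bearing -90° from T; a 53° counterclockwise sweep puts M at bearing -37°, so M = T + 8.8·(cos -37°, sin -37°) = (-8.872, 3.504). Since A1 is tangent to MQ there, TM ⟂ MQ, so MQ runs along (−sin -37°, cos -37°); with |MQ| = 24.5, Q = (5.872, 23.07). Then cos ∠QMK = MQ·MK / (|MQ||MK|), giving 153.5°.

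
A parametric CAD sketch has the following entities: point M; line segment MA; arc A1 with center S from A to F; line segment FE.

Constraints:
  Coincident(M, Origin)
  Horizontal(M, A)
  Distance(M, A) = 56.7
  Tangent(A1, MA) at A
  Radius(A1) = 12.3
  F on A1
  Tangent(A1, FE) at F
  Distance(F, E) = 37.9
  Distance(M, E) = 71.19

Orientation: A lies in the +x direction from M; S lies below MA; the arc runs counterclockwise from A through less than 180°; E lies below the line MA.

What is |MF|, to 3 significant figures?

46.6

M is at the origin; MA is horizontal with |MA| = 56.7 and A on the +x side, so A = (56.7, 0.00). A1 meets MA tangentially, so SA is at right angles to MA, so S = A + (0, -12.3) = (56.7, -12.3). Since SF ⟂ FE (tangency), |SE| = √(12.3² + 37.9²) = 39.8 regardless of where F sits on A1. So E lies on both circle(M, 71.19) and circle(S, 39.8); the below-MA intersection is E = (49.2, -51.4). F is the foot of the tangent from E: F = (44.5, -13.8).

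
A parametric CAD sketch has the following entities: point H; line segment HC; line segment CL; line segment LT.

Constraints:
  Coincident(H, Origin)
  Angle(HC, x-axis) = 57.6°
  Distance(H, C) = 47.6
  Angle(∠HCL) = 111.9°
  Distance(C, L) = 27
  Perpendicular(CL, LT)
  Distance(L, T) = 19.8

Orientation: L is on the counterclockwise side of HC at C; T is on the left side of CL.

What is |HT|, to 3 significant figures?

51.0

H is at the origin; HC runs at 57.6° with length 47.6, so C = 47.6·(cos 57.6°, sin 57.6°) = (25.5, 40.2). ∠HCL = 111.9°, so CL runs at 57.6° + (180° − 111.9°) = 126° from the x-axis; with |CL| = 27.0, L = C + 27.0·(cos 126°, sin 126°) = (9.75, 62.1). The perpendicularity gives LT at right angles to CL; with |LT| = 19.8 on the left of CL, T = L + 19.8·(-0.812, -0.584) = (-6.33, 50.6). Then |HT| = |T − H| = 51.0.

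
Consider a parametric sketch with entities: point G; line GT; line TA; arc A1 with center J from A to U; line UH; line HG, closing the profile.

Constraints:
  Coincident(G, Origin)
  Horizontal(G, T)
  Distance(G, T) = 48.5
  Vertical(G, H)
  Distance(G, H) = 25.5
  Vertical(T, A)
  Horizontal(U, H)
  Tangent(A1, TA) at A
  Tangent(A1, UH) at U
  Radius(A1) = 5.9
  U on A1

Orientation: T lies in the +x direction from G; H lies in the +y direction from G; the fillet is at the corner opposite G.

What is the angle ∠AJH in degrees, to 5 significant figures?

172.11°

G is at the origin; G and T share the same y with |GT| = 48.5 and T on the +x side, so T = (48.500, 0.0000). G and H share the same x with |GH| = 25.5 and H on the +y side, so H = (0.0000, 25.500). The virtual corner opposite G is at (48.500, 25.500). The tangent condition forces JA to be normal to TA and the tangent condition forces JU to be normal to UH, with radius 5.9, so the center J sits 5.9 in from both sides at J = (42.600, 19.600). That places the tangent points at A = (48.500, 19.600) on TA and U = (42.600, 25.500) on UH. Then cos ∠AJH = JA·JH / (|JA||JH|), giving 172.11°.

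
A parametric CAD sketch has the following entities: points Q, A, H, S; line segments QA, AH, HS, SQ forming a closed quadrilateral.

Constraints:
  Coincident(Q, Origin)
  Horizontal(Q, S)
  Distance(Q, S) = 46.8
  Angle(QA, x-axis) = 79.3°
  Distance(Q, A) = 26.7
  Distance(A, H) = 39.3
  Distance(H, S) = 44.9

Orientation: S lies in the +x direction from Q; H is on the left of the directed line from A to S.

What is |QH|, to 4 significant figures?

59.61

Q is at the origin; QS is horizontal with |QS| = 46.8 and S in +x, so S = (46.8, 0). QA runs at 79.3° with |QA| = 26.7, so A = (4.957, 26.24). H is determined by |AH| = 39.3 and |HS| = 44.9 together: it lies at the intersection of circle(A, 39.3) and circle(S, 44.9). With |AS| = 49.39, the foot of the radical line on AS is 19.92 from A and the perpendicular offset is √(39.3² − 19.92²) = 33.88. Taking the left-of-AS solution: H = (39.83, 44.36).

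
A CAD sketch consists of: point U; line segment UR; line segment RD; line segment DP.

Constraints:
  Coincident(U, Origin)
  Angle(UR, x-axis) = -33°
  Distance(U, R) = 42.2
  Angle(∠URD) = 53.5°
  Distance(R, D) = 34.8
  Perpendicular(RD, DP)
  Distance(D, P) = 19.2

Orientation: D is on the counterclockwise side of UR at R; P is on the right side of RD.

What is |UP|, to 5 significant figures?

54.001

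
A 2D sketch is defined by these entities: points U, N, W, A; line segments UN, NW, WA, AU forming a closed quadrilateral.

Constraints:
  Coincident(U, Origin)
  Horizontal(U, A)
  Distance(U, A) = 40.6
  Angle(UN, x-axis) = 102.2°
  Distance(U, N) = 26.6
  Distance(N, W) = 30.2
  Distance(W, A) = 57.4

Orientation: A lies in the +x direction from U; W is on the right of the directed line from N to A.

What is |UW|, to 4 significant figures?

16.89

Checks: |NW| = 30.20 ✓; |WA| = 57.40 ✓.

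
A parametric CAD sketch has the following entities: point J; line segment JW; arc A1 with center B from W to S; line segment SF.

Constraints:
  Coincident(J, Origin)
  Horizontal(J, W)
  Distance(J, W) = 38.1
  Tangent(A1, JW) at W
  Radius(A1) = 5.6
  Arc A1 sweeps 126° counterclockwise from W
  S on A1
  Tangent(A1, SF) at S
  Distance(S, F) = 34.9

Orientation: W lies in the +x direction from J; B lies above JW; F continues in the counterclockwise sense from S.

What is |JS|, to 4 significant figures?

43.55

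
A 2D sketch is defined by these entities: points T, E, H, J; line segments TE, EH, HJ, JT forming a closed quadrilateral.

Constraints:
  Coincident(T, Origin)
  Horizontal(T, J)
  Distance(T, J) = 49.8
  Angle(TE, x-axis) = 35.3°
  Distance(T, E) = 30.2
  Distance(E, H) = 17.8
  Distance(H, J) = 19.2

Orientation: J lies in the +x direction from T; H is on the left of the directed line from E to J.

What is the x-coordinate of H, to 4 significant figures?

42.45

Checks: T.y = 0.00, J.y = 0.00 ✓; |EH| = 17.80 ✓; |HJ| = 19.20 ✓.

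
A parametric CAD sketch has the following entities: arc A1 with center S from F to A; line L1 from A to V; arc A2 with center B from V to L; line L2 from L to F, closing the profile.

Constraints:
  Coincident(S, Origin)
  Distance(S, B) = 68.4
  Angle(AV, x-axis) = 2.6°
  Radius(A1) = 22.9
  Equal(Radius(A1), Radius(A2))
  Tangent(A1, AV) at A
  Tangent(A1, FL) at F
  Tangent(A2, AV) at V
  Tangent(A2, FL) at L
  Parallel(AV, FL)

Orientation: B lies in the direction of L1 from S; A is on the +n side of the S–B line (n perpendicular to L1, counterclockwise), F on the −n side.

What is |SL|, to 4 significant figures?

72.13

The slot axis is L1's direction at 2.6°, so u = (cos 2.6°, sin 2.6°) = (0.9990, 0.04536) and n = (−sin 2.6°, cos 2.6°) = (-0.04536, 0.9990). S is at the origin and B lies 68.4 along u from S, so B = 68.4·u = (68.33, 3.103). Tangency of A1 to both parallel lines with radius 22.9 puts A and F at S ± 22.9·n: A = (-1.039, 22.88), F = (1.039, -22.88). Equal radii place V and L the same way about B: V = B + 22.9·n = (67.29, 25.98), L = B − 22.9·n = (69.37, -19.77). Then |SL| = |L − S| = 72.13.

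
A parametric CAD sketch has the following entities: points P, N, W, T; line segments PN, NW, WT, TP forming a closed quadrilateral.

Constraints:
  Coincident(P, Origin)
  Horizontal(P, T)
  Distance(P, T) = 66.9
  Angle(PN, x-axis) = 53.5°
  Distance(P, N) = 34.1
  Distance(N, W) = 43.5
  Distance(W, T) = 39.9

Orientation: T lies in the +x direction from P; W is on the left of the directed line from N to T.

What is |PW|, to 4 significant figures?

73.60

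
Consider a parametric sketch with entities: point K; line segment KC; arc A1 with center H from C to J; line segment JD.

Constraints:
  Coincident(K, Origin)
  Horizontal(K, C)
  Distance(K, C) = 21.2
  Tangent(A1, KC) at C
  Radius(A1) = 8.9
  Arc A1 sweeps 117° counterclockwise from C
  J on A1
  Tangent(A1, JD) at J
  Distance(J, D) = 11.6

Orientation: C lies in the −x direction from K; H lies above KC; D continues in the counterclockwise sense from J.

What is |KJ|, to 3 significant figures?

18.5

K is at the origin; K and C share the same y with |KC| = 21.2 and C on the −x side, so C = (-21.2, 0.00). The tangent condition forces HC to be normal to KC, so H = C + (0, 8.9) = (-21.2, 8.90). On A1, C sits at bearing -90° from H; a 117° counterclockwise sweep puts J at bearing 27°, so J = H + 8.9·(cos 27°, sin 27°) = (-13.3, 12.9). Then |KJ| = |J − K| = 18.5.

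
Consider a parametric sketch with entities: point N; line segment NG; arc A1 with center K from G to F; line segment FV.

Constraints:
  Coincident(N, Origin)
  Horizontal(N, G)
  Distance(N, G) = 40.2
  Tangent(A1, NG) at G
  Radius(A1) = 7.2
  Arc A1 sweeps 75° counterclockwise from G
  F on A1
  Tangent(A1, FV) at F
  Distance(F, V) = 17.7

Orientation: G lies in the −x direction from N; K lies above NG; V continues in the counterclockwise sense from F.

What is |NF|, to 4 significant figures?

33.67

N is at the origin; N and G share the same y with |NG| = 40.2 and G on the −x side, so G = (-40.20, 0.000). Since A1 is tangent to NG there, KG ⟂ NG, so K = G + (0, 7.2) = (-40.20, 7.200). On A1, G sits at bearing -90° from K; a 75° counterclockwise sweep puts F at bearing -15°, so F = K + 7.2·(cos -15°, sin -15°) = (-33.25, 5.337). Then |NF| = |F − N| = 33.67.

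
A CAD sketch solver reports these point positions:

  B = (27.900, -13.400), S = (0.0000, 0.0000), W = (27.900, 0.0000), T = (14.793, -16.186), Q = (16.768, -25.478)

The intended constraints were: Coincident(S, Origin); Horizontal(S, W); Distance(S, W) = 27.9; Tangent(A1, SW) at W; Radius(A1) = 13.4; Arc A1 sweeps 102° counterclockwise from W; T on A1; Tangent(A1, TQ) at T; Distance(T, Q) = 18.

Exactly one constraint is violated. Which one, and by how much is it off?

Distance(T, Q) = 18 — off by 8.50.

S = (0.00, 0.00) ✓; S.y = 0.00, W.y = 0.00 ✓; |SW| = 27.90 ✓; ∠(BW, WS) = 90.00° ✓; |BW| = 13.40 ✓; bearing(B→T) − bearing(B→W) = 102.0° ✓; |BT| = 13.40 ✓; ∠(BT, TQ) = 90.00° ✓; |TQ| = 9.500 ✗.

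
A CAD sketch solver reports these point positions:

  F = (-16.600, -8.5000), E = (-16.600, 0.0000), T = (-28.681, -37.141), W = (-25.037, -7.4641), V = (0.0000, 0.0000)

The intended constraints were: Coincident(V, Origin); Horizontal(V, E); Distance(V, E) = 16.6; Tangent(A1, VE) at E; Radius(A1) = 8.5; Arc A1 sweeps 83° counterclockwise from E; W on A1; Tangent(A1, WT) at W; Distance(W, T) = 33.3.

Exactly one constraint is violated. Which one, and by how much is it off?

Distance(W, T) = 33.3 — off by 3.40.

V = (0.00, 0.00) ✓; V.y = 0.00, E.y = 0.00 ✓; |VE| = 16.60 ✓; ∠(FE, EV) = 90.00° ✓; |FE| = 8.500 ✓; bearing(F→W) − bearing(F→E) = 83.00° ✓; |FW| = 8.500 ✓; ∠(FW, WT) = 90.00° ✓; |WT| = 29.90 ✗.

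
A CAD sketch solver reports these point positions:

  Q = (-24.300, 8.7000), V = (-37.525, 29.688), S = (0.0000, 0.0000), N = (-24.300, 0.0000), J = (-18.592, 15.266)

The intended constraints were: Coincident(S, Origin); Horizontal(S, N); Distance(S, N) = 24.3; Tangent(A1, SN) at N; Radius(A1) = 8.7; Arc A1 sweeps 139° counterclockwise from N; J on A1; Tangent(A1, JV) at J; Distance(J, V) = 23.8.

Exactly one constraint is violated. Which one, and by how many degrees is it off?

Tangent(A1, JV) at J — off by 3.70°.

S = (0.00, 0.00) ✓; S.y = 0.00, N.y = 0.00 ✓; |SN| = 24.30 ✓; ∠(QN, NS) = 90.00° ✓; |QN| = 8.700 ✓; bearing(Q→J) − bearing(Q→N) = 139.0° ✓; |QJ| = 8.700 ✓; ∠(QJ, JV) = 86.30° ✗; |JV| = 23.80 ✓.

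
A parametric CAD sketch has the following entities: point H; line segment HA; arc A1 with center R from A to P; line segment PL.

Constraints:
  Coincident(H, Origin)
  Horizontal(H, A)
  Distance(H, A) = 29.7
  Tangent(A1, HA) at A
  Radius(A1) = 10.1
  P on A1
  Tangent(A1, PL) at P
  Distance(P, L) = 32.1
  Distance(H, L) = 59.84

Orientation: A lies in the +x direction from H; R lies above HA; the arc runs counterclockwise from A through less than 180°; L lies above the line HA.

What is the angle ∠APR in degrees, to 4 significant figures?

48.83°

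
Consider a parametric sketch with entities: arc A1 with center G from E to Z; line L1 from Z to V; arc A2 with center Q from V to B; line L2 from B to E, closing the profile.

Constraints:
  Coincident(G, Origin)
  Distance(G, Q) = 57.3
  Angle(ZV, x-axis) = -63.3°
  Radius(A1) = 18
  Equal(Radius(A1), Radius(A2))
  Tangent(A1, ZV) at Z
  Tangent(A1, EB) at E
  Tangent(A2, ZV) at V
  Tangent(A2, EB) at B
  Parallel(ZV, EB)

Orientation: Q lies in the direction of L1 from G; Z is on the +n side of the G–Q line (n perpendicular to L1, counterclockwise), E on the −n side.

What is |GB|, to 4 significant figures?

60.06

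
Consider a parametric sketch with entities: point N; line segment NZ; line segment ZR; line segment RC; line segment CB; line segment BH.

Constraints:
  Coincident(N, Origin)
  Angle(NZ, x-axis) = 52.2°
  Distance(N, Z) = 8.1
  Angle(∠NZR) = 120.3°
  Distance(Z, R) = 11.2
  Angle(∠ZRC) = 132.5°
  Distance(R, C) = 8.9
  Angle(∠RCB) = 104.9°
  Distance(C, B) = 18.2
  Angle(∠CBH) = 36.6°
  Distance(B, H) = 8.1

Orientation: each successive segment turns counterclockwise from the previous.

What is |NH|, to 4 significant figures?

12.88

N is at the origin; NZ runs at 52.2° with length 8.1, so Z = (4.965, 6.400). ∠NZR = 120.3° gives ZR at 111.9° from the x-axis; with |ZR| = 11.2, R = (0.7871, 16.79). ∠ZRC = 132.5° gives RC at 159.4° from the x-axis; with |RC| = 8.9, C = (-7.544, 19.92). ∠RCB = 104.9° gives CB at -125.5° from the x-axis; with |CB| = 18.2, B = (-18.11, 5.107). ∠CBH = 36.6° gives BH at 17.90° from the x-axis; with |BH| = 8.1, H = (-10.40, 7.596). Then |NH| = |H − N| = 12.88.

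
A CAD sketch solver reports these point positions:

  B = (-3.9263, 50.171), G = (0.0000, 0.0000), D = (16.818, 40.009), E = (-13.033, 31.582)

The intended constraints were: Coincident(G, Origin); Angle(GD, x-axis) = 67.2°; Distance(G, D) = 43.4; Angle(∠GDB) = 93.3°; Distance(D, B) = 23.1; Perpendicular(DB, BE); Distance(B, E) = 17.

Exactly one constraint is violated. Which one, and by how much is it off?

Distance(B, E) = 17 — off by 3.70.

G = (0.00, 0.00) ✓; GD at 67.20° ✓; |GD| = 43.40 ✓; ∠GDB = 93.30° ✓; |DB| = 23.10 ✓; ∠(DB, BE) = 90.00° ✓; |BE| = 20.70 ✗.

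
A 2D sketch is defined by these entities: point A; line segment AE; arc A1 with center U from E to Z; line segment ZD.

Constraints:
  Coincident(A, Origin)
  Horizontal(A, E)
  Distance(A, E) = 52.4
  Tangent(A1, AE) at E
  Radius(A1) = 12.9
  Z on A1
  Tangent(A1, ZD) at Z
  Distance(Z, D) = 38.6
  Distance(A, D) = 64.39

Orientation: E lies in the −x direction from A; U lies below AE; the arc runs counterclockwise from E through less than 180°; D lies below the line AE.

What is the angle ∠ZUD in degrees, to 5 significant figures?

71.521°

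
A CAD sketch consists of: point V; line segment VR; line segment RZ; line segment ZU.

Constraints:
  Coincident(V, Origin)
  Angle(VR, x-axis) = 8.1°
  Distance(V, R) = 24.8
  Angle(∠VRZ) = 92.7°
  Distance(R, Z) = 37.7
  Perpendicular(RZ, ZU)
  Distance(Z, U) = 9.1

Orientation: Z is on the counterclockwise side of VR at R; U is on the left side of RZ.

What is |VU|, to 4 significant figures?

41.91

∠VRZ = 92.7°, so RZ runs at 8.1° + (180° − 92.7°) = 95.40° from the x-axis; with |RZ| = 37.7, Z = R + 37.7·(cos 95.40°, sin 95.40°) = (21.00, 41.03). The perpendicularity gives ZU at right angles to RZ; with |ZU| = 9.1 on the left of RZ, U = Z + 9.1·(-0.9956, -0.09411) = (11.95, 40.17). Then |VU| = |U − V| = 41.91.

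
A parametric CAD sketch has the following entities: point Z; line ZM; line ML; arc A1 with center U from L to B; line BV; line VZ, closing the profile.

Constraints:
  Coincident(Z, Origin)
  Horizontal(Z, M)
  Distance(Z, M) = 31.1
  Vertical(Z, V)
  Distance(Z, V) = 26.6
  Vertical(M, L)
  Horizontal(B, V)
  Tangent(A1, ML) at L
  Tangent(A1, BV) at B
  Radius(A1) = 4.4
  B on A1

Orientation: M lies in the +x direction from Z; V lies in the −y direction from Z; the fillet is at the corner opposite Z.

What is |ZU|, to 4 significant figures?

34.72

Z is at the origin; ZM is horizontal with |ZM| = 31.1 and M on the +x side, so M = (31.10, 0.000). ZV is vertical with |ZV| = 26.6 and V on the −y side, so V = (0.000, -26.60). The virtual corner opposite Z is at (31.10, -26.60). The tangent condition forces UL to be normal to ML and since A1 is tangent to BV there, UB ⟂ BV, with radius 4.4, so the center U sits 4.4 in from both sides at U = (26.70, -22.20). Then |ZU| = |U − Z| = 34.72.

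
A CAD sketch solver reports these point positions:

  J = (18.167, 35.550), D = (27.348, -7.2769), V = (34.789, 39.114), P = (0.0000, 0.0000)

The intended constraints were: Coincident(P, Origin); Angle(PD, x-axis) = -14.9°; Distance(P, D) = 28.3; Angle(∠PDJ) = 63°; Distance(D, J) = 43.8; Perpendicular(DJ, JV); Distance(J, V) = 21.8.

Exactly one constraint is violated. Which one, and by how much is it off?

Distance(J, V) = 21.8 — off by 4.80.

P = (0.00, 0.00) ✓; PD at -14.90° ✓; |PD| = 28.30 ✓; ∠PDJ = 63.00° ✓; |DJ| = 43.80 ✓; ∠(DJ, JV) = 90.00° ✓; |JV| = 17.00 ✗.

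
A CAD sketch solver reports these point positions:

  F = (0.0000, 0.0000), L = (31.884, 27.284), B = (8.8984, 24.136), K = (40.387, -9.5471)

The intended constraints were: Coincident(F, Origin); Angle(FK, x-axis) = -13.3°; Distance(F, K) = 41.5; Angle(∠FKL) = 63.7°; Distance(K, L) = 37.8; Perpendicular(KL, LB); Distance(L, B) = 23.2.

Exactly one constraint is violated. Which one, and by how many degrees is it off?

Perpendicular(KL, LB) — off by 5.20°.

F = (0.00, 0.00) ✓; FK at -13.30° ✓; |FK| = 41.50 ✓; ∠FKL = 63.70° ✓; |KL| = 37.80 ✓; ∠(KL, LB) = 84.80° ✗; |LB| = 23.20 ✓.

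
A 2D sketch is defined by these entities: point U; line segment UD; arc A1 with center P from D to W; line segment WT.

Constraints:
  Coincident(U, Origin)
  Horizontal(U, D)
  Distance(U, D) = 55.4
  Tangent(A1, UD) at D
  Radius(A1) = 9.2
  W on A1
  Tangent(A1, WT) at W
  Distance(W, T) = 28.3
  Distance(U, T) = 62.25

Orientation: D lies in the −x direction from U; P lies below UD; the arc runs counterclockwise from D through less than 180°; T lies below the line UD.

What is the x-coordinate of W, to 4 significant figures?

-63.35

U is at the origin; UD is horizontal with |UD| = 55.4 and D on the −x side, so D = (-55.40, 0.000). A1 meets UD tangentially, so PD is at right angles to UD, so P = D + (0, -9.2) = (-55.40, -9.200). Since PW ⟂ WT (tangency), |PT| = √(9.2² + 28.3²) = 29.76 regardless of where W sits on A1. So T lies on both circle(U, 62.25) and circle(P, 29.76); the below-UD intersection is T = (-49.09, -38.28). W is the foot of the tangent from T: W = (-63.35, -13.84).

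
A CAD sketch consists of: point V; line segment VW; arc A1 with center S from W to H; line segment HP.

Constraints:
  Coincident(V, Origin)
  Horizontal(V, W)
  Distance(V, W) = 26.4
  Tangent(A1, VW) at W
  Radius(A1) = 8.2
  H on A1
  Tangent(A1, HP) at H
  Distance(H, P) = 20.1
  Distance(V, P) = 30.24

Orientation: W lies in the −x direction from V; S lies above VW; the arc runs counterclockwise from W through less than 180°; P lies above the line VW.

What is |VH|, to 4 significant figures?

19.52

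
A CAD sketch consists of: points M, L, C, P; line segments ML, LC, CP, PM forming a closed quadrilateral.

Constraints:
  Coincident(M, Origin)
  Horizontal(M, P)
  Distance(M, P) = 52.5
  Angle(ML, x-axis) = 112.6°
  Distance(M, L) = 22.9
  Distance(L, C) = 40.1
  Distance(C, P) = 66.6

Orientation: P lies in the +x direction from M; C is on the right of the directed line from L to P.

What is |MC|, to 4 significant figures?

22.04

M is at the origin; M and P share the same y with |MP| = 52.5 and P in +x, so P = (52.5, 0). ML runs at 112.6° with |ML| = 22.9, so L = (-8.800, 21.14). C is determined by |LC| = 40.1 and |CP| = 66.6 together: it lies at the intersection of circle(L, 40.1) and circle(P, 66.6). With |LP| = 64.84, the foot of the radical line on LP is 10.62 from L and the perpendicular offset is √(40.1² − 10.62²) = 38.67. Taking the right-of-LP solution: C = (-11.37, -18.88).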